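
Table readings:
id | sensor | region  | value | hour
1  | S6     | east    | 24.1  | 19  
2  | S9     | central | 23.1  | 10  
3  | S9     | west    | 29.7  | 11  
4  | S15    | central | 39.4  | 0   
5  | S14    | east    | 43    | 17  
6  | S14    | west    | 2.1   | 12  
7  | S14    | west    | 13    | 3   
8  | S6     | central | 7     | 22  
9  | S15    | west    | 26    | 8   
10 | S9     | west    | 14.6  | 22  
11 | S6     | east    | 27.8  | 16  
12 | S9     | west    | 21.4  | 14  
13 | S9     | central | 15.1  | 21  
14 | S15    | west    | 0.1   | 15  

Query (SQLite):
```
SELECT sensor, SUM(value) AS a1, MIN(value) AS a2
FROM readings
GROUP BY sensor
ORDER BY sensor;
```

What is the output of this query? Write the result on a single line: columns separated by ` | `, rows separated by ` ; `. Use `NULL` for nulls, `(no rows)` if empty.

S14 | 58.1 | 2.1 ; S15 | 65.5 | 0.1 ; S6 | 58.9 | 7 ; S9 | 103.9 | 14.6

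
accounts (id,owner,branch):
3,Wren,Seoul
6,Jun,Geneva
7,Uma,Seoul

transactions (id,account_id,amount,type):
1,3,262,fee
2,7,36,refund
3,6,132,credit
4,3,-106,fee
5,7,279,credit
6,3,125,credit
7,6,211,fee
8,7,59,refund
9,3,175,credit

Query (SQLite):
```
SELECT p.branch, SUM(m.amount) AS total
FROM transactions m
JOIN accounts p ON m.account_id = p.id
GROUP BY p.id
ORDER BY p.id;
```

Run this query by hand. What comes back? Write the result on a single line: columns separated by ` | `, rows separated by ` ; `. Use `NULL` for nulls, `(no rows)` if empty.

Seoul | 456 ; Geneva | 343 ; Seoul | 374

Join each transactions row to its accounts via account_id.
Group joined rows by accounts.id; compute SUM(m.amount) per group.
  3: ids {1, 4, 6, 9} → SUM(m.amount)=456
  6: ids {3, 7} → SUM(m.amount)=343
  7: ids {2, 5, 8} → SUM(m.amount)=374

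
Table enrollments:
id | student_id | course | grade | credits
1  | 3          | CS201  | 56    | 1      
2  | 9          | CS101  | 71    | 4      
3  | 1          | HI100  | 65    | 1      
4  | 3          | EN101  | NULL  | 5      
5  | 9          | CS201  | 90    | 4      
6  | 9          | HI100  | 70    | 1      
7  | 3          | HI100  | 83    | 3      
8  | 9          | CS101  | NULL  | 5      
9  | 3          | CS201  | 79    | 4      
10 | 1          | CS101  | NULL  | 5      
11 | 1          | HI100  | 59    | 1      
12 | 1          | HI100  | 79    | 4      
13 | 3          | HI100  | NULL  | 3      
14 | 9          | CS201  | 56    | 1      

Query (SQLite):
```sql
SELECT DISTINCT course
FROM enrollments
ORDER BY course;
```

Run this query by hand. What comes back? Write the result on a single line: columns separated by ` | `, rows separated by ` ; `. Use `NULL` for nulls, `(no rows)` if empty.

Collect distinct course values from enrollments.

CS101 ; CS201 ; EN101 ; HI100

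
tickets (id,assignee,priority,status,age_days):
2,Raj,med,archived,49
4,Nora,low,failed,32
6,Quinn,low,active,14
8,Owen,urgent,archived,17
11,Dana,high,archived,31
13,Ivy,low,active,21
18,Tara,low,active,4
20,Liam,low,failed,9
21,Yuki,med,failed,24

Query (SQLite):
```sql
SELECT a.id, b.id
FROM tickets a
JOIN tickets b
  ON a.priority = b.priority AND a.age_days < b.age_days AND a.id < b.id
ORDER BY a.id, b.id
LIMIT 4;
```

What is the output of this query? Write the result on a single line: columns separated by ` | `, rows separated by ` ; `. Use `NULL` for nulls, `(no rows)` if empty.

6 | 13 ; 18 | 20

Pairs (a,b) with same priority, a.age_days < b.age_days, a.id < b.id.
priority groups: high:{11} low:{4,6,13,18,20} med:{2,21} urgent:{8}
Ordered by (a.id, b.id); first 4.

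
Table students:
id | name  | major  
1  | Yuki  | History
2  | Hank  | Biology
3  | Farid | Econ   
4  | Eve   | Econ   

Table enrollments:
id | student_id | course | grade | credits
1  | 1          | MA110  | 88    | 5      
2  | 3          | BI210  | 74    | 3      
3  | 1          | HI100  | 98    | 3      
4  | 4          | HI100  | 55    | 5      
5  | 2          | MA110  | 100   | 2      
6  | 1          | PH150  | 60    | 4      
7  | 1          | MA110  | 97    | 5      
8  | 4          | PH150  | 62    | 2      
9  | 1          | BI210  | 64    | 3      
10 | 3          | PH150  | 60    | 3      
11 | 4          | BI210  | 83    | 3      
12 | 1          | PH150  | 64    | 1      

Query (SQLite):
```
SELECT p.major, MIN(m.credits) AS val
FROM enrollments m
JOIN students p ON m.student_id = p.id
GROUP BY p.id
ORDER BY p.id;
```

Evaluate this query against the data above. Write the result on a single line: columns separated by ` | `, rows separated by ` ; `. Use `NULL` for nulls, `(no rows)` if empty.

Join each enrollments row to its students via student_id.
Group joined rows by students.id; compute MIN(m.credits) per group.
  1: ids {1, 3, 6, 7, 9, 12} → MIN(m.credits)=1
  2: ids {5} → MIN(m.credits)=2
  3: ids {2, 10} → MIN(m.credits)=3
  4: ids {4, 8, 11} → MIN(m.credits)=2

History | 1 ; Biology | 2 ; Econ | 3 ; Econ | 2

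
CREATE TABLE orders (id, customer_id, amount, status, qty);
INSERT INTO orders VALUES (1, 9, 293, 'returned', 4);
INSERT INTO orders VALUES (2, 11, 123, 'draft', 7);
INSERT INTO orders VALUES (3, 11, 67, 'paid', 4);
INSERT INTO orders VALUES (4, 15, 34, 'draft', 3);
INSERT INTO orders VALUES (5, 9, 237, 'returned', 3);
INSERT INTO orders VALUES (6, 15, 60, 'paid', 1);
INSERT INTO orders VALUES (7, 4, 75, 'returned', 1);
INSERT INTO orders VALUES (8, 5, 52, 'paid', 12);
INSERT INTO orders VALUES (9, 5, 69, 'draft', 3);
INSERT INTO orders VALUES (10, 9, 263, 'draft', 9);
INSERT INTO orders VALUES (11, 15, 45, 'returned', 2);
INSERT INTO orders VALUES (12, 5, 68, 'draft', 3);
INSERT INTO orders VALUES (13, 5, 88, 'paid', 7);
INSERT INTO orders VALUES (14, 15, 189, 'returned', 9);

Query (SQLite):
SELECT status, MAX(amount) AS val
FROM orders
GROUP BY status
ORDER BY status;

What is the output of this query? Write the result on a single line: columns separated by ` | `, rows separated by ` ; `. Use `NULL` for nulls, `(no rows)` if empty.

draft | 263 ; paid | 88 ; returned | 293

Partition orders by status; compute MAX(amount) within each group.
  draft: ids {2, 4, 9, 10, 12} → MAX(amount)=263
  paid: ids {3, 6, 8, 13} → MAX(amount)=88
  returned: ids {1, 5, 7, 11, 14} → MAX(amount)=293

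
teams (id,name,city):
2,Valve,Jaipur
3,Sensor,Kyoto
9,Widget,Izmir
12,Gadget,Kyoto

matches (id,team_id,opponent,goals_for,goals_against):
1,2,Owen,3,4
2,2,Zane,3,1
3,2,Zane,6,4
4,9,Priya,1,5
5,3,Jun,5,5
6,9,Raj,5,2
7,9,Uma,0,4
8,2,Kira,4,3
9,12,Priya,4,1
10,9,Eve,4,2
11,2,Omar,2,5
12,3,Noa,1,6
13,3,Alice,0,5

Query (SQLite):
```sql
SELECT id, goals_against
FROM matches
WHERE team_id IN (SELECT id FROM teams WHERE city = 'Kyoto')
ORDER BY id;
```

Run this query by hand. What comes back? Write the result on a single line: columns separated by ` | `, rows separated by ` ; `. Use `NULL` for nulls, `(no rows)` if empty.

5 | 5 ; 9 | 1 ; 12 | 6 ; 13 | 5

Inner query: teams.id where city = 'Kyoto'.
Outer: keep matches rows whose team_id is in that set.
Inner query → {3, 12}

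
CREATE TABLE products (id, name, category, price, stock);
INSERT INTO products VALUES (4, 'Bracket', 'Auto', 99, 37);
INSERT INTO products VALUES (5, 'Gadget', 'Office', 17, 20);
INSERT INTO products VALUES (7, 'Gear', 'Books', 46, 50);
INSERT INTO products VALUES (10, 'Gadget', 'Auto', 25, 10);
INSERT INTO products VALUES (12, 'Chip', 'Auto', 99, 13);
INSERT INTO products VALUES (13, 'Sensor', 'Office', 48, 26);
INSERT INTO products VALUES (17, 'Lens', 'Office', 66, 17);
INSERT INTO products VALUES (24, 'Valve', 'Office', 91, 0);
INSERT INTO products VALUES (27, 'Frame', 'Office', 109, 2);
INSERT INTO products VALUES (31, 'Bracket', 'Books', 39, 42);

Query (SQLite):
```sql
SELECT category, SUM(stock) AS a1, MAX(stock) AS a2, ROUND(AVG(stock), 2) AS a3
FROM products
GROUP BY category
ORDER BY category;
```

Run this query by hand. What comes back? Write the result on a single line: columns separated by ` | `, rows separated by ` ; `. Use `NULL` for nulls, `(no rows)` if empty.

Group products by category.
Per group compute: SUM(stock), MAX(stock), ROUND(AVG(stock), 2).
  Auto: ids {4, 10, 12} → SUM(stock)=60, MAX(stock)=37, ROUND(AVG(stock), 2)=20
  Books: ids {7, 31} → SUM(stock)=92, MAX(stock)=50, ROUND(AVG(stock), 2)=46
  Office: ids {5, 13, 17, 24, 27} → SUM(stock)=65, MAX(stock)=26, ROUND(AVG(stock), 2)=13

Auto | 60 | 37 | 20 ; Books | 92 | 50 | 46 ; Office | 65 | 26 | 13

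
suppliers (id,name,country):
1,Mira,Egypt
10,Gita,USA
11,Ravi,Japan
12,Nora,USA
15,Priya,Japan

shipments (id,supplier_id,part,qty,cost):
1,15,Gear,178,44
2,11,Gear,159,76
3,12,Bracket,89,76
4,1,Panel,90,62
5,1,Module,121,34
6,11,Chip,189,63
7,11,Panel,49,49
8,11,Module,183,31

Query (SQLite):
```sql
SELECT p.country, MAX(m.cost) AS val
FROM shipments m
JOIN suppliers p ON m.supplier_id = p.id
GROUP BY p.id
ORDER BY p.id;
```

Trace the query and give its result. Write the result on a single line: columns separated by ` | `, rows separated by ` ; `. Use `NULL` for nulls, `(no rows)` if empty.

Egypt | 62 ; Japan | 76 ; USA | 76 ; Japan | 44

Join each shipments row to its suppliers via supplier_id.
Group joined rows by suppliers.id; compute MAX(m.cost) per group.
  1: ids {4, 5} → MAX(m.cost)=62
  11: ids {2, 6, 7, 8} → MAX(m.cost)=76
  12: ids {3} → MAX(m.cost)=76
  15: ids {1} → MAX(m.cost)=44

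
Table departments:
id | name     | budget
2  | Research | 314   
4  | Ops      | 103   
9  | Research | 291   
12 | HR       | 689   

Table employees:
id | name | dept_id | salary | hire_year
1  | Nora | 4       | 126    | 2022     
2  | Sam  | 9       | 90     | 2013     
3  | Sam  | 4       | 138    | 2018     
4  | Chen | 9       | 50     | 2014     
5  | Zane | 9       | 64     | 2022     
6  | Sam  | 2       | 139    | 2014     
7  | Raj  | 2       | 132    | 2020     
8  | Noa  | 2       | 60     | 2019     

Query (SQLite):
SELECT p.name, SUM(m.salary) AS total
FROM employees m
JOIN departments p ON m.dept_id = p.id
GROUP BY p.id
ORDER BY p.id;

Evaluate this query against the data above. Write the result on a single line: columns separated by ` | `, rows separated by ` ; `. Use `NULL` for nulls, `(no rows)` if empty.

Join each employees row to its departments via dept_id.
Group joined rows by departments.id; compute SUM(m.salary) per group.
  2: ids {6, 7, 8} → SUM(m.salary)=331
  4: ids {1, 3} → SUM(m.salary)=264
  9: ids {2, 4, 5} → SUM(m.salary)=204

Research | 331 ; Ops | 264 ; Research | 204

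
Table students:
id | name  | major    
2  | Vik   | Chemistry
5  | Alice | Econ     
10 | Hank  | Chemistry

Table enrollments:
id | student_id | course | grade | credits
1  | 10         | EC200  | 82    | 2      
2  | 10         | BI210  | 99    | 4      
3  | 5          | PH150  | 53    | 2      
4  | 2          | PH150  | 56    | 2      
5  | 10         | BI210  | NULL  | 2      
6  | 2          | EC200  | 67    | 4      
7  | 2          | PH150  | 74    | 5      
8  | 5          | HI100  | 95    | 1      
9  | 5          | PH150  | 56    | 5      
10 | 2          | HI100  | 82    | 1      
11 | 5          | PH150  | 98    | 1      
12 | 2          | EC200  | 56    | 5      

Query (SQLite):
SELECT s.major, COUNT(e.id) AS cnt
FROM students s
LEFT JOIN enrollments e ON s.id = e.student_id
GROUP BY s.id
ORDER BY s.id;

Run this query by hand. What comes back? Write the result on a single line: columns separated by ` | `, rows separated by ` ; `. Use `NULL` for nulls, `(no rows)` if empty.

Chemistry | 5 ; Econ | 4 ; Chemistry | 3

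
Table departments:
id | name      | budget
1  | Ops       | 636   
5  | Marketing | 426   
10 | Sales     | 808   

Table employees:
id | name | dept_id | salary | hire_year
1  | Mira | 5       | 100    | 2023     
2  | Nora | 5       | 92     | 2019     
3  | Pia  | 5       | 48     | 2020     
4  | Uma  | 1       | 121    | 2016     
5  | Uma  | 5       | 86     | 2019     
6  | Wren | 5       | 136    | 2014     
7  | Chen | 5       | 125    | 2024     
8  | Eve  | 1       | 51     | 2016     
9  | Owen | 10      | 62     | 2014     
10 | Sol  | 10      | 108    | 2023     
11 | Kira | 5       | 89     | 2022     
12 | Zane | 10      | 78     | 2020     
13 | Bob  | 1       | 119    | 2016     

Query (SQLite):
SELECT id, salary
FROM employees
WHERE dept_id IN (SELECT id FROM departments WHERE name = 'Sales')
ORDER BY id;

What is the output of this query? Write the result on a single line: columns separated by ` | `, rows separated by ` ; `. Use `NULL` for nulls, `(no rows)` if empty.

Inner query: departments.id where name = 'Sales'.
Outer: keep employees rows whose dept_id is in that set.
Inner query → {10}

9 | 62 ; 10 | 108 ; 12 | 78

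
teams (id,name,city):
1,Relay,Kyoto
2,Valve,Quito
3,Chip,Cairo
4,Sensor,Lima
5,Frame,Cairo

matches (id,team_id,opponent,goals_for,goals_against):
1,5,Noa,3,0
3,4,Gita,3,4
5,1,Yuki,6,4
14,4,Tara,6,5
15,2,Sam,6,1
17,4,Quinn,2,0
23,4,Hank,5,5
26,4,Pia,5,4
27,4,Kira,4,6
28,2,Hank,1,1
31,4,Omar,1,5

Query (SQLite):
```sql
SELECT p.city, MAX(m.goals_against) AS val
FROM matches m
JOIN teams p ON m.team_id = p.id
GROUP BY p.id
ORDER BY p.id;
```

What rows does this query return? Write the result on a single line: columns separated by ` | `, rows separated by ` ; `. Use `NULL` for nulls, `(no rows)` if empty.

Join each matches row to its teams via team_id.
Group joined rows by teams.id; compute MAX(m.goals_against) per group.
  1: ids {5} → MAX(m.goals_against)=4
  2: ids {15, 28} → MAX(m.goals_against)=1
  4: ids {3, 14, 17, 23, 26, 27, 31} → MAX(m.goals_against)=6
  5: ids {1} → MAX(m.goals_against)=0

Kyoto | 4 ; Quito | 1 ; Lima | 6 ; Cairo | 0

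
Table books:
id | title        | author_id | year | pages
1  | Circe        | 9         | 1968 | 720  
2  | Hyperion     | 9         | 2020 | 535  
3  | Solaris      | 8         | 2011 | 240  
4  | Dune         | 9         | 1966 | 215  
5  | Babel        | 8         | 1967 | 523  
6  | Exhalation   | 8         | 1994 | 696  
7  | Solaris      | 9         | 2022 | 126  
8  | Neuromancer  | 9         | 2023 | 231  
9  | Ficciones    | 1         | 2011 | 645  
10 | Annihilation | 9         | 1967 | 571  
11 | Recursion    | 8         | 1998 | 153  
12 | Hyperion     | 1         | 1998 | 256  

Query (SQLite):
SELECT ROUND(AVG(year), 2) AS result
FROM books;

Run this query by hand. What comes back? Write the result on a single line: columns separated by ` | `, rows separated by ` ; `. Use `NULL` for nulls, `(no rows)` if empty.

1995.42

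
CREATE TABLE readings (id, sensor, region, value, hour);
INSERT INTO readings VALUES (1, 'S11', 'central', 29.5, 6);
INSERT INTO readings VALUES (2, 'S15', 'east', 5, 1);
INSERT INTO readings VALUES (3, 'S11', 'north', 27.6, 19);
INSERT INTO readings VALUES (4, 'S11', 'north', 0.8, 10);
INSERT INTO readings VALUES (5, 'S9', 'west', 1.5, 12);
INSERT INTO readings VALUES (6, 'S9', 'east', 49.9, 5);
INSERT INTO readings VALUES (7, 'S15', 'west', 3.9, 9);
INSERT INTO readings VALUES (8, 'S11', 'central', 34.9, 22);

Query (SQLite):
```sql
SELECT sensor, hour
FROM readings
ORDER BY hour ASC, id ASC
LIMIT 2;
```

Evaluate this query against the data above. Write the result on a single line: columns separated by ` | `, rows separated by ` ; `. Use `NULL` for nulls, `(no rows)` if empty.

Sort by hour asc, tiebreak id asc: (1, id=2), (5, id=6), (6, id=1), (9, id=7), (10, id=4) …. Take first 2.

S15 | 1 ; S9 | 5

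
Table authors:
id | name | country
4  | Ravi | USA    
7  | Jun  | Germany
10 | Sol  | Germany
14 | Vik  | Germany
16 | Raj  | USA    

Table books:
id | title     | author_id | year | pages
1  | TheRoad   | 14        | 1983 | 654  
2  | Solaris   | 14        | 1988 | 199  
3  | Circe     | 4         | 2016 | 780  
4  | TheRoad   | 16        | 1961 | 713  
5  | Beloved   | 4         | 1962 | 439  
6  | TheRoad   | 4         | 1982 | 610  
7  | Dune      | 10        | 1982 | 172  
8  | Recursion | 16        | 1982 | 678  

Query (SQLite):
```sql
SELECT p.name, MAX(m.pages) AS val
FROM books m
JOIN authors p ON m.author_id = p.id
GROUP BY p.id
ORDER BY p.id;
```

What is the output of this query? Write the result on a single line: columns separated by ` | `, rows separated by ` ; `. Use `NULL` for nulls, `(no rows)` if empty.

Ravi | 780 ; Sol | 172 ; Vik | 654 ; Raj | 713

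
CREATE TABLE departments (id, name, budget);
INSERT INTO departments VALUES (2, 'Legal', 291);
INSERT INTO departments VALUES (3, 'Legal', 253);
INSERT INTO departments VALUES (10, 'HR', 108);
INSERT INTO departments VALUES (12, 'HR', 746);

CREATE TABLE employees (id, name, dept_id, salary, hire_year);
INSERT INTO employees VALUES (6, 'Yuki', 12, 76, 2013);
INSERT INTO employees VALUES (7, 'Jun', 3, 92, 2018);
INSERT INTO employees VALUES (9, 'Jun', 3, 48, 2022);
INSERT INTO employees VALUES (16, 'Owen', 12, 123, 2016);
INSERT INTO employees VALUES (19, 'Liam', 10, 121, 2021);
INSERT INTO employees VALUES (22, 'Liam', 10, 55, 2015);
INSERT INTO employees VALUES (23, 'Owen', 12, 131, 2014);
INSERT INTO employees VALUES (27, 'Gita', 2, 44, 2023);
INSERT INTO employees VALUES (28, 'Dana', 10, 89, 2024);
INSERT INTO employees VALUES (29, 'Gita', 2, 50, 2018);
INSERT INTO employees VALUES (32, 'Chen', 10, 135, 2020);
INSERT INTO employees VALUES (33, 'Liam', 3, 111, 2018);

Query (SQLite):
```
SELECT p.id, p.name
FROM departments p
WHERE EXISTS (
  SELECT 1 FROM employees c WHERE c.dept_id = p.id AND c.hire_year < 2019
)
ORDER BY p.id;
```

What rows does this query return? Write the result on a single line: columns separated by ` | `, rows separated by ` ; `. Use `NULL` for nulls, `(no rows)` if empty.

2 | Legal ; 3 | Legal ; 10 | HR ; 12 | HR

For each departments row, check whether any employees with matching dept_id has hire_year < 2019.
Keep rows where that is true.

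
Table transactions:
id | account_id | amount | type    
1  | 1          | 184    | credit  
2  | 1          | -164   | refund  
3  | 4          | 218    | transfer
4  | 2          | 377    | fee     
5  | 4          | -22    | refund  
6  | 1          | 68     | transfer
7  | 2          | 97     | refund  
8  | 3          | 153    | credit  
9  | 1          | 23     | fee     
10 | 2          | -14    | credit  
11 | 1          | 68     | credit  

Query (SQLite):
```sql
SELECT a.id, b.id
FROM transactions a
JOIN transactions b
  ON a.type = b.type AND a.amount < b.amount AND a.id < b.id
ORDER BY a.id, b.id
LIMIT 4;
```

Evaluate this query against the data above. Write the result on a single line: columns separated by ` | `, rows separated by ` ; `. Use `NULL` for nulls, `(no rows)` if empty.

2 | 5 ; 2 | 7 ; 5 | 7 ; 10 | 11

Pairs (a,b) with same type, a.amount < b.amount, a.id < b.id.
type groups: credit:{1,8,10,11} fee:{4,9} refund:{2,5,7} transfer:{3,6}
Ordered by (a.id, b.id); first 4.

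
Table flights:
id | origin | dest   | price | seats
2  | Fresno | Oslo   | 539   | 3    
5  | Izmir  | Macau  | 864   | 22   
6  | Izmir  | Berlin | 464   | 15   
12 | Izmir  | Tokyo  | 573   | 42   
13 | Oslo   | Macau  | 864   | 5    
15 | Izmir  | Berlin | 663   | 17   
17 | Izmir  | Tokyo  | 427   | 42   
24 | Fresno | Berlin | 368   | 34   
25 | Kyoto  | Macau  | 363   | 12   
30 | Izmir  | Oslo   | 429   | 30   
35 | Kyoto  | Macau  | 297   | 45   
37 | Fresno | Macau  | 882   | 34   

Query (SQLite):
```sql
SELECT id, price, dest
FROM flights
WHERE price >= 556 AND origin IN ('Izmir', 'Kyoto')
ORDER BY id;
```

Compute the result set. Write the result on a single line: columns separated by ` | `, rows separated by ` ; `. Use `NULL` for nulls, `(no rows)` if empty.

5 | 864 | Macau ; 12 | 573 | Tokyo ; 15 | 663 | Berlin

price >= 556: ids {5, 12, 13, 15, 37}
origin IN ('Izmir', 'Kyoto'): ids {5, 6, 12, 15, 17, 25, 30, 35}
Combine with AND.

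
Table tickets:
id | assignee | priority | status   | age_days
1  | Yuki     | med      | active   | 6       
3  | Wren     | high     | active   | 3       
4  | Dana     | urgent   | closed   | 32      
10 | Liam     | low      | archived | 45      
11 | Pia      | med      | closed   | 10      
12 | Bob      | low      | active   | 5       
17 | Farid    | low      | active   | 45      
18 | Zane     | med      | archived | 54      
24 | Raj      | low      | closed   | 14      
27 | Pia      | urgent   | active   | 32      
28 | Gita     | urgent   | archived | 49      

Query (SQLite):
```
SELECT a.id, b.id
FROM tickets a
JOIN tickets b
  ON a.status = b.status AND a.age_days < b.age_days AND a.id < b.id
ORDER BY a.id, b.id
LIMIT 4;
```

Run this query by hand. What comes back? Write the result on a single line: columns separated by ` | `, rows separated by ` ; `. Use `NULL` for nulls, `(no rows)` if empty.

Pairs (a,b) with same status, a.age_days < b.age_days, a.id < b.id.
status groups: active:{1,3,12,17,27} archived:{10,18,28} closed:{4,11,24}
Ordered by (a.id, b.id); first 4.

1 | 17 ; 1 | 27 ; 3 | 12 ; 3 | 17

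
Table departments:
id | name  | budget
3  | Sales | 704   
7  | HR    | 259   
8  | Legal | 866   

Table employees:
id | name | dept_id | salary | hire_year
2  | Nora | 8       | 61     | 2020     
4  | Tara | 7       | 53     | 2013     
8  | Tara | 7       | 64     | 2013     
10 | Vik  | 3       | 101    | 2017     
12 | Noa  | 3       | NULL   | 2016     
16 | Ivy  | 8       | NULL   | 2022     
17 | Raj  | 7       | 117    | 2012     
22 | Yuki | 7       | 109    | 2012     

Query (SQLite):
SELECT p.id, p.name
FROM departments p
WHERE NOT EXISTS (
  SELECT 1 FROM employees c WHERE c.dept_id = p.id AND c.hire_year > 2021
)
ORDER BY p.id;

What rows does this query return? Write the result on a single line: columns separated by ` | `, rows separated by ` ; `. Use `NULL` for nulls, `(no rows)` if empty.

3 | Sales ; 7 | HR

For each departments row, check whether any employees with matching dept_id has hire_year > 2021.
Keep rows where that is false.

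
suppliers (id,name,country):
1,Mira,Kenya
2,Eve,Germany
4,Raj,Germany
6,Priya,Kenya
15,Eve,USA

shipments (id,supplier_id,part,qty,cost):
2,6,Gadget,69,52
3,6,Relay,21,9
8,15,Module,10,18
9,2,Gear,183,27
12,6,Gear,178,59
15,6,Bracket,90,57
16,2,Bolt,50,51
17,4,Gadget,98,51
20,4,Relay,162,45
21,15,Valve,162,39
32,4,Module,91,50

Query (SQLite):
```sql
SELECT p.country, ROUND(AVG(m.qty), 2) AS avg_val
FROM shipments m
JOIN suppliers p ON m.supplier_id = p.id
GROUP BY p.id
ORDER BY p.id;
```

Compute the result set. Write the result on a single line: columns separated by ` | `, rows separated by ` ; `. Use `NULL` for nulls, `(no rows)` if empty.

Join each shipments row to its suppliers via supplier_id.
Group joined rows by suppliers.id; compute ROUND(AVG(m.qty), 2) per group.
  2: ids {9, 16} → ROUND(AVG(m.qty), 2)=116.5
  4: ids {17, 20, 32} → ROUND(AVG(m.qty), 2)=117
  6: ids {2, 3, 12, 15} → ROUND(AVG(m.qty), 2)=89.5
  15: ids {8, 21} → ROUND(AVG(m.qty), 2)=86

Germany | 116.5 ; Germany | 117 ; Kenya | 89.5 ; USA | 86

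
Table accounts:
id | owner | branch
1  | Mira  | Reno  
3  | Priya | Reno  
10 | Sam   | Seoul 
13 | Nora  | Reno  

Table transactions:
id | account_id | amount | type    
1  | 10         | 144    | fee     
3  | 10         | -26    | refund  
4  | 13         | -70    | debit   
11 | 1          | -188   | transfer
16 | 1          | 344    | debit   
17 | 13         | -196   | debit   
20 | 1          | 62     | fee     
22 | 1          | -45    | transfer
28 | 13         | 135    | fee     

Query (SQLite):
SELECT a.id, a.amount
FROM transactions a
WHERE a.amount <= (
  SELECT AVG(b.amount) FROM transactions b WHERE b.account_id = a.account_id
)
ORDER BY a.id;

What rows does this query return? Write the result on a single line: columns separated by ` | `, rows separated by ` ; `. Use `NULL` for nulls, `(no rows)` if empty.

For each transactions row a, compute AVG(amount) over rows sharing a.account_id.
Keep row a if a.amount <= that per-group AVG.
  account_id=1: AVG(amount) = 43.25
  account_id=10: AVG(amount) = 59.0
  account_id=13: AVG(amount) = -43.666667

3 | -26 ; 4 | -70 ; 11 | -188 ; 17 | -196 ; 22 | -45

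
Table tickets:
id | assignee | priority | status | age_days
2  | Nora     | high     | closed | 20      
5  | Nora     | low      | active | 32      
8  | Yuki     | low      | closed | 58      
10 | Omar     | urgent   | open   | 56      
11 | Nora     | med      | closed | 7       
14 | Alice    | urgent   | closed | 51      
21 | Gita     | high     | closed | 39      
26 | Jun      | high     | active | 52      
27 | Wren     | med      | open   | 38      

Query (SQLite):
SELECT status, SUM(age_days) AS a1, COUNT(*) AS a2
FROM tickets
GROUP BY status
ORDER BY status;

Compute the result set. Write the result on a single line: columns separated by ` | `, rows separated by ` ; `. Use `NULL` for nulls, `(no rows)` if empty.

active | 84 | 2 ; closed | 175 | 5 ; open | 94 | 2

Group tickets by status.
Per group compute: SUM(age_days), COUNT(*).
  active: ids {5, 26} → SUM(age_days)=84, COUNT(*)=2
  closed: ids {2, 8, 11, 14, 21} → SUM(age_days)=175, COUNT(*)=5
  open: ids {10, 27} → SUM(age_days)=94, COUNT(*)=2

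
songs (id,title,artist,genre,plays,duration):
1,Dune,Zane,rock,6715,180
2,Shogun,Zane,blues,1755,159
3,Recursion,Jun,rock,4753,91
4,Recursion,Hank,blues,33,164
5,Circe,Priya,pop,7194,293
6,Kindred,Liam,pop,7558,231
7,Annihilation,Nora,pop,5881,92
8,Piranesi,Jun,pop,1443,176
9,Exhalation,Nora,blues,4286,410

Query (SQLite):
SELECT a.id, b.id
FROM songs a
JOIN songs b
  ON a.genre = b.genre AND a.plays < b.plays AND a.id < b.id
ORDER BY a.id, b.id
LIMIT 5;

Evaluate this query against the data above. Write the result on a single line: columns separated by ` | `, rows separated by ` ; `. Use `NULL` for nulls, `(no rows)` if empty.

2 | 9 ; 4 | 9 ; 5 | 6

Pairs (a,b) with same genre, a.plays < b.plays, a.id < b.id.
genre groups: blues:{2,4,9} pop:{5,6,7,8} rock:{1,3}
Ordered by (a.id, b.id); first 5.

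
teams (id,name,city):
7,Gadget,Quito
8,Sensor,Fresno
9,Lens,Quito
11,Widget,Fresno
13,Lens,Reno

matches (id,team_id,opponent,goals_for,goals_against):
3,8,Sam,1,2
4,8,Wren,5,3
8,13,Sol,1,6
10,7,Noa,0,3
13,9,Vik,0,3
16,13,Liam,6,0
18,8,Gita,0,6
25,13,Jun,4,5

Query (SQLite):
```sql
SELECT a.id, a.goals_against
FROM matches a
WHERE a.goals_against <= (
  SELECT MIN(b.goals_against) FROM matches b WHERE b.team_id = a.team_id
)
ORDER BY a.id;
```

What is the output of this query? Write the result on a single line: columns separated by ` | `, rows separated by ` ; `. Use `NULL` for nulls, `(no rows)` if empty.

3 | 2 ; 10 | 3 ; 13 | 3 ; 16 | 0

For each matches row a, compute MIN(goals_against) over rows sharing a.team_id.
Keep row a if a.goals_against <= that per-group MIN.
  team_id=7: MIN(goals_against) = 3
  team_id=8: MIN(goals_against) = 2
  team_id=9: MIN(goals_against) = 3
  team_id=13: MIN(goals_against) = 0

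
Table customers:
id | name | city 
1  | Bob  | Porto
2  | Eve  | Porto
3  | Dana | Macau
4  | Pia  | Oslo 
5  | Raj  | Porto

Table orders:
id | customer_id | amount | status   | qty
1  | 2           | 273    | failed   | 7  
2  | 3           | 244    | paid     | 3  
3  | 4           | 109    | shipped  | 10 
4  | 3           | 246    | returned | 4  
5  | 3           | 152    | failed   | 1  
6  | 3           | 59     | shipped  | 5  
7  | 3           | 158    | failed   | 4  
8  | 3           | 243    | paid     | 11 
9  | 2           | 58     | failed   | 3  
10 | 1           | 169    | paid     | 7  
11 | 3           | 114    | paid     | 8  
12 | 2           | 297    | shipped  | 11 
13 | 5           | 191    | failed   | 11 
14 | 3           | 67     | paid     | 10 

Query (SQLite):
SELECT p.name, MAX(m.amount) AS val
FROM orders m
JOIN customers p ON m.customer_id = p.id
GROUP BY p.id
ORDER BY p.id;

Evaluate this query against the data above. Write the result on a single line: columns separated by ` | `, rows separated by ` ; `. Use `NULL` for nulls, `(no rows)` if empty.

Join each orders row to its customers via customer_id.
Group joined rows by customers.id; compute MAX(m.amount) per group.
  1: ids {10} → MAX(m.amount)=169
  2: ids {1, 9, 12} → MAX(m.amount)=297
  3: ids {2, 4, 5, 6, 7, 8, 11, 14} → MAX(m.amount)=246
  4: ids {3} → MAX(m.amount)=109
  5: ids {13} → MAX(m.amount)=191

Bob | 169 ; Eve | 297 ; Dana | 246 ; Pia | 109 ; Raj | 191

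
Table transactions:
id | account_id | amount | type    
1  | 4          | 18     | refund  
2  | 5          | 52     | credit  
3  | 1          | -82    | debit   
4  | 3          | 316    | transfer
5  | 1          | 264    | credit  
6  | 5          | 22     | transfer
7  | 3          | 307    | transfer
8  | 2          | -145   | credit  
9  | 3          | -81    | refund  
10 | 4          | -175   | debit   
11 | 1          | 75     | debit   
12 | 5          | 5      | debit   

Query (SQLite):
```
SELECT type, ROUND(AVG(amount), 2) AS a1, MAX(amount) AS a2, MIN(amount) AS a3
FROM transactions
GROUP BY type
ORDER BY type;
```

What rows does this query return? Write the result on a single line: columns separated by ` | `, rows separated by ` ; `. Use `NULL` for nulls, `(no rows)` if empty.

Group transactions by type.
Per group compute: ROUND(AVG(amount), 2), MAX(amount), MIN(amount).
  credit: ids {2, 5, 8} → ROUND(AVG(amount), 2)=57, MAX(amount)=264, MIN(amount)=-145
  debit: ids {3, 10, 11, 12} → ROUND(AVG(amount), 2)=-44.25, MAX(amount)=75, MIN(amount)=-175
  refund: ids {1, 9} → ROUND(AVG(amount), 2)=-31.5, MAX(amount)=18, MIN(amount)=-81
  transfer: ids {4, 6, 7} → ROUND(AVG(amount), 2)=215, MAX(amount)=316, MIN(amount)=22

credit | 57 | 264 | -145 ; debit | -44.25 | 75 | -175 ; refund | -31.5 | 18 | -81 ; transfer | 215 | 316 | 22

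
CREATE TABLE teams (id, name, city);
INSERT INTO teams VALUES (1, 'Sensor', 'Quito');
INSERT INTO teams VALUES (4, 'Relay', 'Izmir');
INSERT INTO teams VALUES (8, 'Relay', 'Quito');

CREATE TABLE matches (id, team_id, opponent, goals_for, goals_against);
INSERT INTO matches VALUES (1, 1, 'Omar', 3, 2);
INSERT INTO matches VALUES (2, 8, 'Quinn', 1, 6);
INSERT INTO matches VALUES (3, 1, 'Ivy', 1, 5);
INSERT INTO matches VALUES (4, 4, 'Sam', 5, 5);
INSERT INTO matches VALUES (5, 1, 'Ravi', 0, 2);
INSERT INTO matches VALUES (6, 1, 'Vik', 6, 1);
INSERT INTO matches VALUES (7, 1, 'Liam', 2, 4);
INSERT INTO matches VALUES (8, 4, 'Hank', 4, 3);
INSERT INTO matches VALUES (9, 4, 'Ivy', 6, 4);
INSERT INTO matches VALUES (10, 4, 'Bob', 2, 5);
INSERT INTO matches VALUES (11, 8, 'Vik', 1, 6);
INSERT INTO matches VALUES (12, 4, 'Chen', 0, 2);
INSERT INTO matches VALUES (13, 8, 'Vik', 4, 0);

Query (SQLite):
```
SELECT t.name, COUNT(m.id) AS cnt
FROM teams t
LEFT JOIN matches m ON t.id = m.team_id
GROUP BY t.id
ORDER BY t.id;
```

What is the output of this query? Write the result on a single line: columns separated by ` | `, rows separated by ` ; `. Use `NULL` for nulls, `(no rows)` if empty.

LEFT JOIN keeps every teams row; unmatched ones get NULL for matches columns.
Group by teams.id and compute COUNT(m.id). COUNT(col) of an all-NULL group is 0.
  1: ids {1, 3, 5, 6, 7} → COUNT(m.id)=5
  4: ids {4, 8, 9, 10, 12} → COUNT(m.id)=5
  8: ids {2, 11, 13} → COUNT(m.id)=3

Sensor | 5 ; Relay | 5 ; Relay | 3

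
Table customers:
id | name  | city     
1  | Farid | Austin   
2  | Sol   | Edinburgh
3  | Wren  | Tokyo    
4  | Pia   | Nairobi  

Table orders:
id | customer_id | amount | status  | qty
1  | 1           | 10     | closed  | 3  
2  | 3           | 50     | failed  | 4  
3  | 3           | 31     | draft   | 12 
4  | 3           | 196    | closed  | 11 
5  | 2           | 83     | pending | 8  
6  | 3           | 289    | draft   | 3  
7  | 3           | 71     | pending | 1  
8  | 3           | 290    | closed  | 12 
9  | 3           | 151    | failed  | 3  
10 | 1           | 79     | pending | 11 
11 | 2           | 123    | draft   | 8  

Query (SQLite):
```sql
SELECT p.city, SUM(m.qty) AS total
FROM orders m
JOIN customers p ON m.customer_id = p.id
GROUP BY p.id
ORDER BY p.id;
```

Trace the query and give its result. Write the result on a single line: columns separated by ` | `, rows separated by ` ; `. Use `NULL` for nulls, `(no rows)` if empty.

Join each orders row to its customers via customer_id.
Group joined rows by customers.id; compute SUM(m.qty) per group.
  1: ids {1, 10} → SUM(m.qty)=14
  2: ids {5, 11} → SUM(m.qty)=16
  3: ids {2, 3, 4, 6, 7, 8, 9} → SUM(m.qty)=46

Austin | 14 ; Edinburgh | 16 ; Tokyo | 46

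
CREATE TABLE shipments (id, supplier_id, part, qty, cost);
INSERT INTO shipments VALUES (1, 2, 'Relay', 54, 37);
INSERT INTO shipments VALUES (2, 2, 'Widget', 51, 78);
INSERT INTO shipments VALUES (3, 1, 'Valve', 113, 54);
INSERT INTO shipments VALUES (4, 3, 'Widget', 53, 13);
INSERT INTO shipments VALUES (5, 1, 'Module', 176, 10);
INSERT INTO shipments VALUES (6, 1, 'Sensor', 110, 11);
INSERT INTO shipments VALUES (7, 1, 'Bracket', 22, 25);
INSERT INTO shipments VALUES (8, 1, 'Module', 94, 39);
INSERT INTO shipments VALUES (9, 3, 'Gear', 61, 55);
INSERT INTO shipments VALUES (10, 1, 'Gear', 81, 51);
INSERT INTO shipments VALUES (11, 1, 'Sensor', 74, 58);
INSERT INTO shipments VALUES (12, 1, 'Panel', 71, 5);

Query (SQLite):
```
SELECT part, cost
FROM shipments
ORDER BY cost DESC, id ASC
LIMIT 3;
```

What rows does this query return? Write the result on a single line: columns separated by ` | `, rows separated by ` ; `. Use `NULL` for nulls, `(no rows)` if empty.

Widget | 78 ; Sensor | 58 ; Gear | 55

Sort by cost desc, tiebreak id asc: (78, id=2), (58, id=11), (55, id=9), (54, id=3), (51, id=10), (39, id=8) …. Take first 3.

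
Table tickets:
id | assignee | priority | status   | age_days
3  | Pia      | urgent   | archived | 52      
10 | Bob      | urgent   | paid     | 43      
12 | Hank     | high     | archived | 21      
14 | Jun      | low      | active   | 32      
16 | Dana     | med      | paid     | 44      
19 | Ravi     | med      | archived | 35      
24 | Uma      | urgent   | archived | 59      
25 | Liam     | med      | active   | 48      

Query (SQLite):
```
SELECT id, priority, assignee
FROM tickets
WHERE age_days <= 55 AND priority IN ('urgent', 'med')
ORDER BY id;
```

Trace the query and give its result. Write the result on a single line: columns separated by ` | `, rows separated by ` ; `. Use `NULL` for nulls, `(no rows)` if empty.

3 | urgent | Pia ; 10 | urgent | Bob ; 16 | med | Dana ; 19 | med | Ravi ; 25 | med | Liam

age_days <= 55: ids {3, 10, 12, 14, 16, 19, 25}
priority IN ('urgent', 'med'): ids {3, 10, 16, 19, 24, 25}
Combine with AND.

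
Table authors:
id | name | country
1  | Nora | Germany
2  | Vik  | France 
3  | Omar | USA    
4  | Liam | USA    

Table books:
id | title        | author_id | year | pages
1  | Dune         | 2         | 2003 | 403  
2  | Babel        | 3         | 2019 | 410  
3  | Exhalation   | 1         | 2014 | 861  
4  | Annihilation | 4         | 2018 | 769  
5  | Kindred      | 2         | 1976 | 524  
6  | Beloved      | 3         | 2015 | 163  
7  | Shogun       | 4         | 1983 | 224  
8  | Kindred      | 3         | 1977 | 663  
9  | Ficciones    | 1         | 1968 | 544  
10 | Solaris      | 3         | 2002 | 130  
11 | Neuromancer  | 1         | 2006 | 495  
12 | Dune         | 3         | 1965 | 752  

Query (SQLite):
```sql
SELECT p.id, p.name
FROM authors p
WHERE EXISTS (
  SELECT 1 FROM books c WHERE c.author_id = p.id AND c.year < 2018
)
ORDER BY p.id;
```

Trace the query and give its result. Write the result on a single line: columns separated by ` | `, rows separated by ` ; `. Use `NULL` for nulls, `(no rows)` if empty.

For each authors row, check whether any books with matching author_id has year < 2018.
Keep rows where that is true.

1 | Nora ; 2 | Vik ; 3 | Omar ; 4 | Liam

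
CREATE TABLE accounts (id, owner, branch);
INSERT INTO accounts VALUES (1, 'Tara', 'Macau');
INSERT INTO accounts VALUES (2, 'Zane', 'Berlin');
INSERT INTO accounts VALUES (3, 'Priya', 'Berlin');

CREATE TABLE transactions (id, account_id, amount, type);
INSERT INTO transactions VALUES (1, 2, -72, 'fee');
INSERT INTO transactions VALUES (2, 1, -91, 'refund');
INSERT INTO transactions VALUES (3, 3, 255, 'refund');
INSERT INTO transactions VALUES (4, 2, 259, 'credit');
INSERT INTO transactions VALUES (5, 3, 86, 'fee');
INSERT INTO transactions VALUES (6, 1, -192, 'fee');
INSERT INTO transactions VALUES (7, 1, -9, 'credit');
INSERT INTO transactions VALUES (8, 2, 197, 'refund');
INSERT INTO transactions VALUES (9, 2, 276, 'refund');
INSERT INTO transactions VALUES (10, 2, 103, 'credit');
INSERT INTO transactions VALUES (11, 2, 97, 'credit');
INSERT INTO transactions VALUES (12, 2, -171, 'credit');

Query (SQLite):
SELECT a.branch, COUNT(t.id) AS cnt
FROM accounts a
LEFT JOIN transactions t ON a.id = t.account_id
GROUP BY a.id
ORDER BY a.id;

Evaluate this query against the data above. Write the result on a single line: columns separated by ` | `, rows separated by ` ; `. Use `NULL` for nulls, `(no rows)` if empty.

Macau | 3 ; Berlin | 7 ; Berlin | 2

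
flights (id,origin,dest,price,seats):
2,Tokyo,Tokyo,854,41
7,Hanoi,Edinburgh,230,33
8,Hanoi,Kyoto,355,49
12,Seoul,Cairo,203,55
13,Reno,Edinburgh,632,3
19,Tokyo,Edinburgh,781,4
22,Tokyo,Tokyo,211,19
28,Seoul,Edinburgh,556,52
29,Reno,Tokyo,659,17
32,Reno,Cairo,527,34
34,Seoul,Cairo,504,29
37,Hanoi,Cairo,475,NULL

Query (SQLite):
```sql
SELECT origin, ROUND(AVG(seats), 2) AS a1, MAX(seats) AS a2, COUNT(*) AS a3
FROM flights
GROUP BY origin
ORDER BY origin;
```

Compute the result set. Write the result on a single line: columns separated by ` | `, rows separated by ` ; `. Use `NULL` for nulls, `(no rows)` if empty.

Hanoi | 41 | 49 | 3 ; Reno | 18 | 34 | 3 ; Seoul | 45.33 | 55 | 3 ; Tokyo | 21.33 | 41 | 3

Group flights by origin.
Per group compute: ROUND(AVG(seats), 2), MAX(seats), COUNT(*).
  Hanoi: ids {7, 8, 37} → ROUND(AVG(seats), 2)=41, MAX(seats)=49, COUNT(*)=3
  Reno: ids {13, 29, 32} → ROUND(AVG(seats), 2)=18, MAX(seats)=34, COUNT(*)=3
  Seoul: ids {12, 28, 34} → ROUND(AVG(seats), 2)=45.33, MAX(seats)=55, COUNT(*)=3
  Tokyo: ids {2, 19, 22} → ROUND(AVG(seats), 2)=21.33, MAX(seats)=41, COUNT(*)=3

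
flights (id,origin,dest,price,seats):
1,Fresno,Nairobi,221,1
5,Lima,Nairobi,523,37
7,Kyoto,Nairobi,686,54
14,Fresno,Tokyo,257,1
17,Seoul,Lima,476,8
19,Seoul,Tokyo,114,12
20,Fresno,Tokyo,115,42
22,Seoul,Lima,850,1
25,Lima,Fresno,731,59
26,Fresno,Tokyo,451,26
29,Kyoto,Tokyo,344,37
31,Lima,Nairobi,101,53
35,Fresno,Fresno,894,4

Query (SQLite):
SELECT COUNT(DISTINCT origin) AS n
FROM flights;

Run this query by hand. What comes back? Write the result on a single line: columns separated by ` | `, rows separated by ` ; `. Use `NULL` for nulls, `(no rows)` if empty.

4

Count distinct non-NULL origin values.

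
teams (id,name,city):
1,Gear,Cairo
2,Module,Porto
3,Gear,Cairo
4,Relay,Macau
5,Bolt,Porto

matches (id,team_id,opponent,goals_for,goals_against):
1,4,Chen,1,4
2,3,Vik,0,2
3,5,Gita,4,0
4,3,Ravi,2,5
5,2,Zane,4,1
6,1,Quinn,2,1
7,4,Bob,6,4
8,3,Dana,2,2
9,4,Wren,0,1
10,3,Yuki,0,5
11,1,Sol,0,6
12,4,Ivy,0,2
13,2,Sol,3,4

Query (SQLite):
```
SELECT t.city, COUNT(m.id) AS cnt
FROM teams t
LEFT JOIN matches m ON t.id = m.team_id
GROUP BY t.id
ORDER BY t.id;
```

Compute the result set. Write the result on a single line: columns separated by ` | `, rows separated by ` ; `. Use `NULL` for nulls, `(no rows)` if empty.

Cairo | 2 ; Porto | 2 ; Cairo | 4 ; Macau | 4 ; Porto | 1

LEFT JOIN keeps every teams row; unmatched ones get NULL for matches columns.
Group by teams.id and compute COUNT(m.id). COUNT(col) of an all-NULL group is 0.
  1: ids {6, 11} → COUNT(m.id)=2
  2: ids {5, 13} → COUNT(m.id)=2
  3: ids {2, 4, 8, 10} → COUNT(m.id)=4
  4: ids {1, 7, 9, 12} → COUNT(m.id)=4
  5: ids {3} → COUNT(m.id)=1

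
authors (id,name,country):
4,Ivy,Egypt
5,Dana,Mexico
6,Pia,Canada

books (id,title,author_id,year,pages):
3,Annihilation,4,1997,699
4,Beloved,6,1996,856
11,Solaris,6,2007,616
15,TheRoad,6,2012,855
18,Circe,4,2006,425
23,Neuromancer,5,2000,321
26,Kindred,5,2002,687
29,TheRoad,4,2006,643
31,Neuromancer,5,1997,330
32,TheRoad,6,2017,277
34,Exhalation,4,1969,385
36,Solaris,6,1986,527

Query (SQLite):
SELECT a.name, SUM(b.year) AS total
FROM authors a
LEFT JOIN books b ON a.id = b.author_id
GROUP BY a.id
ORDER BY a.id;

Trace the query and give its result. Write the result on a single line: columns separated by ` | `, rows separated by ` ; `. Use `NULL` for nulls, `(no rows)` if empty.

Ivy | 7978 ; Dana | 5999 ; Pia | 10018

LEFT JOIN keeps every authors row; unmatched ones get NULL for books columns.
Group by authors.id and compute SUM(b.year). SUM over an all-NULL group is NULL.
  4: ids {3, 18, 29, 34} → SUM(b.year)=7978
  5: ids {23, 26, 31} → SUM(b.year)=5999
  6: ids {4, 11, 15, 32, 36} → SUM(b.year)=10018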